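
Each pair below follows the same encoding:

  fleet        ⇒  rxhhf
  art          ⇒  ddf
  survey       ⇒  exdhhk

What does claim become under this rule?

Vowels shift forward by 3 and consonants shift forward by 12.
Applying it to claim: c(cons)+12=o, l(cons)+12=x, a(vowel)+3=d, i(vowel)+3=l, m(cons)+12=y.

oxdly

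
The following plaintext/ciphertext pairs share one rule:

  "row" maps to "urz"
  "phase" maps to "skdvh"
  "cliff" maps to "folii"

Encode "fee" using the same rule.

ihh

Compare letters: r→u is +3, o→r is +3, w→z is +3 — a constant shift. Each letter is shifted forward by 3 in the alphabet (a Caesar shift of +3).
For fee: f+3=i, e+3=h, e+3=h.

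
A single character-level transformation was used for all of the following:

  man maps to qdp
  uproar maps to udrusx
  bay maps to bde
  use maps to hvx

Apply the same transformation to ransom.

The output letters match the input read backwards, each shifted +3: man reversed is nam. Two steps: reverse the string, then apply a Caesar shift of +3.
For ransom: reverse → mosnar; then shift: m+3=p, o+3=r, s+3=v, n+3=q, a+3=d, r+3=u.

prvqdu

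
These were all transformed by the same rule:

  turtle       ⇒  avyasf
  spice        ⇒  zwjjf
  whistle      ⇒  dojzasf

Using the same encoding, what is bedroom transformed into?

The shift depends on letter class: consonant t→a is +7, but vowel u→v is +1. Two shifts are in play — +1 for a/e/i/o/u, +7 for every other letter.
On bedroom: b(cons)+7=i, e(vowel)+1=f, d(cons)+7=k, r(cons)+7=y, o(vowel)+1=p, o(vowel)+1=p, m(cons)+7=t.

ifkyppt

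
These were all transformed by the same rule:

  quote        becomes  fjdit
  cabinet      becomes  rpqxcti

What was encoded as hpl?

saw

Compare letters: q→f is +15, u→j is +15, o→d is +15 — a constant shift. This is a Caesar cipher with shift 15.
Reversing it on hpl: h−15=s, p−15=a, l−15=w.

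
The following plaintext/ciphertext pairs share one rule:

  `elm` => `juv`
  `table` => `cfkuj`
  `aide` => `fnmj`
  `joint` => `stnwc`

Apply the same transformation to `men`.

The shift depends on letter class: consonant l→u is +9, but vowel e→j is +5. Two shifts are in play — +5 for a/e/i/o/u, +9 for every other letter.
Applying it to men: m(cons)+9=v, e(vowel)+5=j, n(cons)+9=w.

vjw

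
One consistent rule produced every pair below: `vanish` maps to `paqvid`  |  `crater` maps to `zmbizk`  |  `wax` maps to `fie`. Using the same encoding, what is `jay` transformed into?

gir

The output letters match the input read backwards, each shifted +8: vanish reversed is hsinav. The word is reversed, then every letter is shifted forward by 8.
For jay: reverse → yaj; then shift: y+8=g, a+8=i, j+8=r.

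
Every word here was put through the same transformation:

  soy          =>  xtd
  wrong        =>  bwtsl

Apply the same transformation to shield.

xmnjqi

Compare letters: s→x is +5, o→t is +5, y→d is +5 — a constant shift. Every letter moves 5 places later in the alphabet, wrapping around z→a.
On shield: s+5=x, h+5=m, i+5=n, e+5=j, l+5=q, d+5=i.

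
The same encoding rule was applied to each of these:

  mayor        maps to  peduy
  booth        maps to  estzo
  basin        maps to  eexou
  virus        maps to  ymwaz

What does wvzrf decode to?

Each letter shifts forward by (position + 3), i.e. 3, 4, 5, … — the shift grows by one for each successive letter.
Reversing it on wvzrf: w−3=t, v−4=r, z−5=u, r−6=l, f−7=y.

truly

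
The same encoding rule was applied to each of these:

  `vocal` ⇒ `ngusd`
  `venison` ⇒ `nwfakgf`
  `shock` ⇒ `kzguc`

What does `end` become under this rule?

Compare letters: v→n is +18, o→g is +18, c→u is +18 — a constant shift. Every letter moves 18 places later in the alphabet, wrapping around z→a.
Applying it to end: e+18=w, n+18=f, d+18=v.

wfv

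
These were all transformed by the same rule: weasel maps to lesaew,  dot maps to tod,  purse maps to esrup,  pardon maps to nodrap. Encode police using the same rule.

ecilop

It's just the letters in reverse order.
For police: reverse → ecilop.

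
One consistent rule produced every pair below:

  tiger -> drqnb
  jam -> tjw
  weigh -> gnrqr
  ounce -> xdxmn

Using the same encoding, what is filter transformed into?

prvdnb

The shift depends on letter class: consonant t→d is +10, but vowel i→r is +9. Vowels shift forward by 9 and consonants shift forward by 10.
On filter: f(cons)+10=p, i(vowel)+9=r, l(cons)+10=v, t(cons)+10=d, e(vowel)+9=n, r(cons)+10=b.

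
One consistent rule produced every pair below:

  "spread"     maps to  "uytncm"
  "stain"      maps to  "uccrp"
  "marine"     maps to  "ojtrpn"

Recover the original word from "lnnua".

A repeating key of period 2 is used — shifts +2, +9 over and over.
Decoding lnnua: l−2=j, n−9=e, n−2=l, u−9=l, a−2=y.

jelly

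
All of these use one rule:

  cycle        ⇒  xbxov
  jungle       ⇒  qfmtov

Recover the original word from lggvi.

otter

This is the alphabet-reversal cipher (Atbash): a becomes z, b becomes y, etc.
Decoding lggvi: l↔o, g↔t, g↔t, v↔e, i↔r.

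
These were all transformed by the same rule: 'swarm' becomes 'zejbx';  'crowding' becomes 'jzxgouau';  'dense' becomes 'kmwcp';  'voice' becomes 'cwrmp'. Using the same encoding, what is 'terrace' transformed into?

amablor

Each letter shifts forward by (position + 7), i.e. 7, 8, 9, … — the shift grows by one for each successive letter.
Applying it to terrace: t+7=a, e+8=m, r+9=a, r+10=b, a+11=l, c+12=o, e+13=r.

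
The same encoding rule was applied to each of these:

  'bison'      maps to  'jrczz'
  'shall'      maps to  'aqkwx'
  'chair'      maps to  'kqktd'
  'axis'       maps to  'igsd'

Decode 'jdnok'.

buddy

In bison: b→j is +8, i→r is +9, s→c is +10, o→z is +11 — the shift increases by 1 each position. The shift increases by 1 at each position, starting from +8: 8, 9, 10, ….
Reversing it on jdnok: j−8=b, d−9=u, n−10=d, o−11=d, k−12=y.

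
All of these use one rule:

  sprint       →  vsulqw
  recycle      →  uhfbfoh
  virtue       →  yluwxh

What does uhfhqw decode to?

This is a Caesar cipher with shift 3.
Decoding uhfhqw: u−3=r, h−3=e, f−3=c, h−3=e, q−3=n, w−3=t.

recent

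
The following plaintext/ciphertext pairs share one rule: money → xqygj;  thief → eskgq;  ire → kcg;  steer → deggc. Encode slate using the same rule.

dwceg

The shift depends on letter class: consonant m→x is +11, but vowel o→q is +2. Two shifts are in play — +2 for a/e/i/o/u, +11 for every other letter.
Applying it to slate: s(cons)+11=d, l(cons)+11=w, a(vowel)+2=c, t(cons)+11=e, e(vowel)+2=g.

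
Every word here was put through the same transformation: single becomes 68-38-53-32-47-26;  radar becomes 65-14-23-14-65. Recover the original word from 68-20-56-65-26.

s(#19)→68 and i(#9)→38: differences scale by 3, so n = 3·pos + 11. With a=1..z=26, the number is 3·pos + 11.
Reversing it on 68-20-56-65-26: 68→(68−11)÷3=19=s, 20→(20−11)÷3=3=c, 56→(56−11)÷3=15=o, 65→(65−11)÷3=18=r, 26→(26−11)÷3=5=e.

score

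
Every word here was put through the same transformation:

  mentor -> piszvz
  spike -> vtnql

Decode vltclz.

In mentor: m→p is +3, e→i is +4, n→s is +5, t→z is +6 — the shift increases by 1 each position. The shift increases by 1 at each position, starting from +3: 3, 4, 5, ….
Reversing it on vltclz: v−3=s, l−4=h, t−5=o, c−6=w, l−7=e, z−8=r.

shower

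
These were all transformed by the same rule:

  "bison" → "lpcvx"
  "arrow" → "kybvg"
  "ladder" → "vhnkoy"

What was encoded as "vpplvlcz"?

A repeating key of period 2 is used — shifts +10, +7 over and over.
Undoing it on vpplvlcz: v−10=l, p−7=i, p−10=f, l−7=e, v−10=l, l−7=e, c−10=s, z−7=s.

lifeless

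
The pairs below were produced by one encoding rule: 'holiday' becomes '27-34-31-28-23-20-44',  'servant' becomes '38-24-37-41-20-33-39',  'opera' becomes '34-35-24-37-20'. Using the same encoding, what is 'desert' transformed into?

h is letter #8 and maps to 27: an offset of 19. Each letter is replaced by its alphabet position (a=1..z=26) + 19.
For desert: d=4→23, e=5→24, s=19→38, e=5→24, r=18→37, t=20→39.

23-24-38-24-37-39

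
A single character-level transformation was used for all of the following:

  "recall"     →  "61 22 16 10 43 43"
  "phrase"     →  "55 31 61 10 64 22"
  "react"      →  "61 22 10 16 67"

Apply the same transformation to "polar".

r(#18)→61 and e(#5)→22: differences scale by 3, so n = 3·pos + 7. The formula is n = 3×(alphabet index, a=1) + 7.
On polar: p=16→55, o=15→52, l=12→43, a=1→10, r=18→61.

55 52 43 10 61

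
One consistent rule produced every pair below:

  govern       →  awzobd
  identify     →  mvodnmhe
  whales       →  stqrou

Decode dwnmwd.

g(6)→a(0) and o(14)→w(22) fit y≡19x+16 (mod 26); the inverse of 19 mod 26 is 11. Each letter's alphabet position (a=0..z=25) is mapped through 19·x+16 mod 26 — an affine cipher.
Undoing it on dwnmwd: d(3)→11·(3−16)≡13=n; w(22)→11·(22−16)≡14=o; n(13)→11·(13−16)≡19=t; m(12)→11·(12−16)≡8=i; w(22)→11·(22−16)≡14=o; d(3)→11·(3−16)≡13=n (all mod 26).

notion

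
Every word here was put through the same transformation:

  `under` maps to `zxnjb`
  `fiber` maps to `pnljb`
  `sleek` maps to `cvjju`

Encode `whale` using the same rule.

The shift depends on letter class: consonant n→x is +10, but vowel u→z is +5. Two shifts are in play — +5 for a/e/i/o/u, +10 for every other letter.
For whale: w(cons)+10=g, h(cons)+10=r, a(vowel)+5=f, l(cons)+10=v, e(vowel)+5=j.

grfvj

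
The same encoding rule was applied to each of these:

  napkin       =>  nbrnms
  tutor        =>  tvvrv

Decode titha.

threw

The shift increases by 1 at each position, starting from +0: 0, 1, 2, ….
Undoing it on titha: t−0=t, i−1=h, t−2=r, h−3=e, a−4=w.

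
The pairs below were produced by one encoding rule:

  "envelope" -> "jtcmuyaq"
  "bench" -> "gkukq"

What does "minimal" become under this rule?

rouqvkw

Letter i (0-indexed) is shifted by i+5, so successive shifts are 5, 6, 7, ….
Applying it to minimal: m+5=r, i+6=o, n+7=u, i+8=q, m+9=v, a+10=k, l+11=w.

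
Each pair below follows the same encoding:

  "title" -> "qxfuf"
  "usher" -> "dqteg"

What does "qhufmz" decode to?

native

The output letters match the input read backwards, each shifted +12: title reversed is eltit. Read the word backwards and shift each letter +12.
Reversing it on qhufmz: shift back: q−12=e, h−12=v, u−12=i, f−12=t, m−12=a, z−12=n → evitan; then reverse → native.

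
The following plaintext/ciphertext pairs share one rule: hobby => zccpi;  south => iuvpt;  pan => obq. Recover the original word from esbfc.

The output letters match the input read backwards, each shifted +1: hobby reversed is ybboh. Read the word backwards and shift each letter +1.
Decoding esbfc: shift back: e−1=d, s−1=r, b−1=a, f−1=e, c−1=b → draeb; then reverse → beard.

beard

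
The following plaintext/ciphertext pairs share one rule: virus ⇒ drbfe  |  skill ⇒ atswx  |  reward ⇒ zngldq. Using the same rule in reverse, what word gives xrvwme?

In virus: v→d is +8, i→r is +9, r→b is +10, u→f is +11 — the shift increases by 1 each position. Each letter shifts forward by (position + 8), i.e. 8, 9, 10, … — the shift grows by one for each successive letter.
Reversing it on xrvwme: x−8=p, r−9=i, v−10=l, w−11=l, m−12=a, e−13=r.

pillar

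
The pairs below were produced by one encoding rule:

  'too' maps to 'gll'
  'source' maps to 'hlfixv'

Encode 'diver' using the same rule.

This is the alphabet-reversal cipher (Atbash): a becomes z, b becomes y, etc.
For diver: d↔w, i↔r, v↔e, e↔v, r↔i.

wrevi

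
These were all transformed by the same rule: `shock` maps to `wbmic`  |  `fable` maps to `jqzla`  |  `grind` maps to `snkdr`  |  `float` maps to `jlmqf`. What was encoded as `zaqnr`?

beard

s(18)→w(22) and h(7)→b(1) fit y≡9x+16 (mod 26); the inverse of 9 mod 26 is 3. Each letter's alphabet position (a=0..z=25) is mapped through 9·x+16 mod 26 — an affine cipher.
Decoding zaqnr: z(25)→3·(25−16)≡1=b; a(0)→3·(0−16)≡4=e; q(16)→3·(16−16)≡0=a; n(13)→3·(13−16)≡17=r; r(17)→3·(17−16)≡3=d (all mod 26).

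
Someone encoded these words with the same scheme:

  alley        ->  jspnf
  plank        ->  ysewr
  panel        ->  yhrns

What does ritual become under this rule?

apxdhp

Shifts by position in alley: pos 0: a→j (+9), pos 1: l→s (+7), pos 2: l→p (+4), pos 3: e→n (+9), pos 4: y→f (+7) — repeating every 3. It's a Vigenère-style cipher with numeric key [9,7,4]: position i shifts by key[i mod 3].
Applying it to ritual: r+9=a, i+7=p, t+4=x, u+9=d, a+7=h, l+4=p.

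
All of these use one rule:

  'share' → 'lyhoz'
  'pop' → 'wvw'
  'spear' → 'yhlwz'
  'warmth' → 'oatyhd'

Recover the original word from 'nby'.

rug

The word is reversed, then every letter is shifted forward by 7.
Decoding nby: shift back: n−7=g, b−7=u, y−7=r → gur; then reverse → rug.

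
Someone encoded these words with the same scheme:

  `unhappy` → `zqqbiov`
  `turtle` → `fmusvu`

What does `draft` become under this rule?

ugbse

The output letters match the input read backwards, each shifted +1: unhappy reversed is yppahnu. The word is reversed, then every letter is shifted forward by 1.
On draft: reverse → tfard; then shift: t+1=u, f+1=g, a+1=b, r+1=s, d+1=e.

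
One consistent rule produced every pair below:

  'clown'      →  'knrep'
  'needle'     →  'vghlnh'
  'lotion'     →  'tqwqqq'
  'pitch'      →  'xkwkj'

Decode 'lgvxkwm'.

It's a Vigenère-style cipher with numeric key [8,2,3]: position i shifts by key[i mod 3].
Decoding lgvxkwm: l−8=d, g−2=e, v−3=s, x−8=p, k−2=i, w−3=t, m−8=e.

despite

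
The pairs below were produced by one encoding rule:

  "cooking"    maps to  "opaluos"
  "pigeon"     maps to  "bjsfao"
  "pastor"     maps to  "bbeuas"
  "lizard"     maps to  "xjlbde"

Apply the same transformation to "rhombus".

Shifts by position in cooking: pos 0: c→o (+12), pos 1: o→p (+1), pos 2: o→a (+12), pos 3: k→l (+1) — repeating every 2. The shifts repeat in a cycle of length 2: positions 0,1,… shift by +12, +1, then the pattern repeats.
For rhombus: r+12=d, h+1=i, o+12=a, m+1=n, b+12=n, u+1=v, s+12=e.

diannve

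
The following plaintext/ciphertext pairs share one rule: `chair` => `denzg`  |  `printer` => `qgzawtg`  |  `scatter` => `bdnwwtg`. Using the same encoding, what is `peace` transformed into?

c(2)→d(3) and h(7)→e(4) fit y≡21x+13 (mod 26); the inverse of 21 mod 26 is 5. This is an affine cipher: with a=0,…,z=25, each position x becomes (21x+13) mod 26.
On peace: p(15)→21·15+13≡16=q; e(4)→21·4+13≡19=t; a(0)→21·0+13≡13=n; c(2)→21·2+13≡3=d; e(4)→21·4+13≡19=t (all mod 26).

qtndt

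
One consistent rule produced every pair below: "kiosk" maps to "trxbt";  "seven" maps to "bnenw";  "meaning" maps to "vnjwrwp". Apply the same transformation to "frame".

oajvn

This is a Caesar cipher with shift 9.
On frame: f+9=o, r+9=a, a+9=j, m+9=v, e+9=n.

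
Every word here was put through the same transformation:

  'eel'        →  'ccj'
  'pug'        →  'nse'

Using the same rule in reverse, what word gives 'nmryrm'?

potato

Compare letters: e→c is +24, e→c is +24, l→j is +24 — a constant shift. Every letter moves 24 places later in the alphabet, wrapping around z→a.
Decoding nmryrm: n−24=p, m−24=o, r−24=t, y−24=a, r−24=t, m−24=o.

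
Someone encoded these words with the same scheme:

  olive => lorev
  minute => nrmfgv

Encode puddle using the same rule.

kfwwov

Each letter is replaced by its mirror in the alphabet: a↔z, b↔y, c↔x, and so on (the Atbash cipher).
For puddle: p↔k, u↔f, d↔w, d↔w, l↔o, e↔v.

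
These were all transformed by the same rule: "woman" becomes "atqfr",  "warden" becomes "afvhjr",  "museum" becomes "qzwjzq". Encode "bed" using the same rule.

fjh

Vowels shift forward by 5 and consonants shift forward by 4.
For bed: b(cons)+4=f, e(vowel)+5=j, d(cons)+4=h.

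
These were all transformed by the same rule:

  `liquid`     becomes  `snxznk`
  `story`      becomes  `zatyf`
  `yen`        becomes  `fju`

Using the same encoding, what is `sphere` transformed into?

zwojyj

The shift depends on letter class: consonant l→s is +7, but vowel i→n is +5. Two shifts are in play — +5 for a/e/i/o/u, +7 for every other letter.
On sphere: s(cons)+7=z, p(cons)+7=w, h(cons)+7=o, e(vowel)+5=j, r(cons)+7=y, e(vowel)+5=j.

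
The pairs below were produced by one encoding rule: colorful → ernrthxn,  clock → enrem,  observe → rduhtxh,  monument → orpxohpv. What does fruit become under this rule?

The shift depends on letter class: consonant c→e is +2, but vowel o→r is +3. Two shifts are in play — +3 for a/e/i/o/u, +2 for every other letter.
On fruit: f(cons)+2=h, r(cons)+2=t, u(vowel)+3=x, i(vowel)+3=l, t(cons)+2=v.

htxlv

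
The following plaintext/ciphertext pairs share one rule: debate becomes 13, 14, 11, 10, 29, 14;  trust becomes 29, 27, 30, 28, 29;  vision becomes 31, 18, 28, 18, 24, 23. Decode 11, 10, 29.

d is letter #4 and maps to 13: an offset of 9. The number is (letter's place in the alphabet, a=1) + 9.
Reversing it on 11, 10, 29: 11→(11−9)÷1=2=b, 10→(10−9)÷1=1=a, 29→(29−9)÷1=20=t.

bat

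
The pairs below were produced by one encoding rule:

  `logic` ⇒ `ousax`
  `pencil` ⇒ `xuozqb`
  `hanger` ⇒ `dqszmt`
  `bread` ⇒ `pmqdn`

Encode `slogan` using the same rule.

zmsaxe

Two steps: reverse the string, then apply a Caesar shift of +12.
For slogan: reverse → nagols; then shift: n+12=z, a+12=m, g+12=s, o+12=a, l+12=x, s+12=e.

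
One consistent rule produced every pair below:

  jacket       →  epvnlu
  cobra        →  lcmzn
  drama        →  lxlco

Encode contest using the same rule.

The output letters match the input read backwards, each shifted +11: jacket reversed is tekcaj. Two steps: reverse the string, then apply a Caesar shift of +11.
On contest: reverse → tsetnoc; then shift: t+11=e, s+11=d, e+11=p, t+11=e, n+11=y, o+11=z, c+11=n.

edpeyzn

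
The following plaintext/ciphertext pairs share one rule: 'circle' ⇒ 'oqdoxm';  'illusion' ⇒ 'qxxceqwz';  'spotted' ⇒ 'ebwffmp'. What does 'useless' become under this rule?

The shift depends on letter class: consonant c→o is +12, but vowel i→q is +8. Two shifts are in play — +8 for a/e/i/o/u, +12 for every other letter.
Applying it to useless: u(vowel)+8=c, s(cons)+12=e, e(vowel)+8=m, l(cons)+12=x, e(vowel)+8=m, s(cons)+12=e, s(cons)+12=e.

cemxmee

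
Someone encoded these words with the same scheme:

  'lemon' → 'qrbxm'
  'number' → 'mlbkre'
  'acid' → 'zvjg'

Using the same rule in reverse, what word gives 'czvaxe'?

factor

l(11)→q(16) and e(4)→r(17) fit y≡11x+25 (mod 26); the inverse of 11 mod 26 is 19. This is an affine cipher: with a=0,…,z=25, each position x becomes (11x+25) mod 26.
Undoing it on czvaxe: c(2)→19·(2−25)≡5=f; z(25)→19·(25−25)≡0=a; v(21)→19·(21−25)≡2=c; a(0)→19·(0−25)≡19=t; x(23)→19·(23−25)≡14=o; e(4)→19·(4−25)≡17=r (all mod 26).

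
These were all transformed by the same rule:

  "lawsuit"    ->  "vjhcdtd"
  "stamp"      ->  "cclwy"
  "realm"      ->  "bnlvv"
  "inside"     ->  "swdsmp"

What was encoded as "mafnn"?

It's a Vigenère-style cipher with numeric key [10,9,11]: position i shifts by key[i mod 3].
Undoing it on mafnn: m−10=c, a−9=r, f−11=u, n−10=d, n−9=e.

crude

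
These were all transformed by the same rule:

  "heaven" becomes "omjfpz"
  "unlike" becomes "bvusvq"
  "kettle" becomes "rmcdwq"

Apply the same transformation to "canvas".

Letter i (0-indexed) is shifted by i+7, so successive shifts are 7, 8, 9, ….
Applying it to canvas: c+7=j, a+8=i, n+9=w, v+10=f, a+11=l, s+12=e.

jiwfle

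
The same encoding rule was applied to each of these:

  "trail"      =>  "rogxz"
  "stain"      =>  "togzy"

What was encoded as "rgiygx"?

The output letters match the input read backwards, each shifted +6: trail reversed is liart. The word is reversed, then every letter is shifted forward by 6.
Reversing it on rgiygx: shift back: r−6=l, g−6=a, i−6=c, y−6=s, g−6=a, x−6=r → lacsar; then reverse → rascal.

rascal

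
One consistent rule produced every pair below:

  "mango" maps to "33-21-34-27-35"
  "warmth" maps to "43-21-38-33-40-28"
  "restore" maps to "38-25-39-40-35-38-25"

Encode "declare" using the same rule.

24-25-23-32-21-38-25

The number is (letter's place in the alphabet, a=1) + 20.
For declare: d=4→24, e=5→25, c=3→23, l=12→32, a=1→21, r=18→38, e=5→25.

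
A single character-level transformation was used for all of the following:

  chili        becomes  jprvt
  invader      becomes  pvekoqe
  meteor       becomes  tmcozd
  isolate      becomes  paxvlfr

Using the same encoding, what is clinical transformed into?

jtrxtonz

In chili: c→j is +7, h→p is +8, i→r is +9, l→v is +10 — the shift increases by 1 each position. The shift increases by 1 at each position, starting from +7: 7, 8, 9, ….
Applying it to clinical: c+7=j, l+8=t, i+9=r, n+10=x, i+11=t, c+12=o, a+13=n, l+14=z.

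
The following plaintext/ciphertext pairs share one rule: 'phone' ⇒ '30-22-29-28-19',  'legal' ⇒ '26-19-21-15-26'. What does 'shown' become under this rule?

33-22-29-37-28

The number is (letter's place in the alphabet, a=1) + 14.
On shown: s=19→33, h=8→22, o=15→29, w=23→37, n=14→28.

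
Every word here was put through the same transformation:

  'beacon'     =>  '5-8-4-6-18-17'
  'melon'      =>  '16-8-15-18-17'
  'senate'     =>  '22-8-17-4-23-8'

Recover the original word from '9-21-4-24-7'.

fraud

b is letter #2 and maps to 5: an offset of 3. Letters become their 1-based position plus 3 (so a→4, b→5, …).
Decoding 9-21-4-24-7: 9→(9−3)÷1=6=f, 21→(21−3)÷1=18=r, 4→(4−3)÷1=1=a, 24→(24−3)÷1=21=u, 7→(7−3)÷1=4=d.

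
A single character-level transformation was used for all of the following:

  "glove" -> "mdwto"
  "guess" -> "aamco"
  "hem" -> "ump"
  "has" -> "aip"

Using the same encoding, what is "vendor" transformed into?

Read the word backwards and shift each letter +8.
Applying it to vendor: reverse → rodnev; then shift: r+8=z, o+8=w, d+8=l, n+8=v, e+8=m, v+8=d.

zwlvmd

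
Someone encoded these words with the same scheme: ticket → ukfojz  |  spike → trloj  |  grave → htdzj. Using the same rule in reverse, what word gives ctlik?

In ticket: t→u is +1, i→k is +2, c→f is +3, k→o is +4 — the shift increases by 1 each position. Letter i (0-indexed) is shifted by i+1, so successive shifts are 1, 2, 3, ….
Decoding ctlik: c−1=b, t−2=r, l−3=i, i−4=e, k−5=f.

brief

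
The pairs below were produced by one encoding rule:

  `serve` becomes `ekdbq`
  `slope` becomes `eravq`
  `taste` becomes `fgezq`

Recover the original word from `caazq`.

Shifts by position in serve: pos 0: s→e (+12), pos 1: e→k (+6), pos 2: r→d (+12), pos 3: v→b (+6) — repeating every 2. A repeating key of period 2 is used — shifts +12, +6 over and over.
Undoing it on caazq: c−12=q, a−6=u, a−12=o, z−6=t, q−12=e.

quote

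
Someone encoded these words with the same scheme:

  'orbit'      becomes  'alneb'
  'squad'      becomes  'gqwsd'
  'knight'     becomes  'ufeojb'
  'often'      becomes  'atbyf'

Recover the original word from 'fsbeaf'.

nation

This is an affine cipher: with a=0,…,z=25, each position x becomes (21x+18) mod 26.
Decoding fsbeaf: f(5)→5·(5−18)≡13=n; s(18)→5·(18−18)≡0=a; b(1)→5·(1−18)≡19=t; e(4)→5·(4−18)≡8=i; a(0)→5·(0−18)≡14=o; f(5)→5·(5−18)≡13=n (all mod 26).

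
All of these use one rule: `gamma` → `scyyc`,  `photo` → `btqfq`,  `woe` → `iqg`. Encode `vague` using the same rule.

The shift depends on letter class: consonant g→s is +12, but vowel a→c is +2. Two shifts are in play — +2 for a/e/i/o/u, +12 for every other letter.
Applying it to vague: v(cons)+12=h, a(vowel)+2=c, g(cons)+12=s, u(vowel)+2=w, e(vowel)+2=g.

hcswg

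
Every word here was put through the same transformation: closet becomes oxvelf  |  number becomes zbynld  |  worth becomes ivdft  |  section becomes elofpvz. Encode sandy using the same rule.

Vowels shift forward by 7 and consonants shift forward by 12.
Applying it to sandy: s(cons)+12=e, a(vowel)+7=h, n(cons)+12=z, d(cons)+12=p, y(cons)+12=k.

ehzpk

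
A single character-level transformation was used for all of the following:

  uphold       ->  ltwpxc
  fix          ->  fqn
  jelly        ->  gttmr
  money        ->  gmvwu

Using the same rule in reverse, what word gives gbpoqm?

Two steps: reverse the string, then apply a Caesar shift of +8.
Reversing it on gbpoqm: shift back: g−8=y, b−8=t, p−8=h, o−8=g, q−8=i, m−8=e → ythgie; then reverse → eighty.

eighty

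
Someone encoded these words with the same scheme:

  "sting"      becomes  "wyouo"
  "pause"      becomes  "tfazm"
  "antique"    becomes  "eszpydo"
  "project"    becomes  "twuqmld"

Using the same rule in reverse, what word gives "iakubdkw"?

Each letter shifts forward by (position + 4), i.e. 4, 5, 6, … — the shift grows by one for each successive letter.
Reversing it on iakubdkw: i−4=e, a−5=v, k−6=e, u−7=n, b−8=t, d−9=u, k−10=a, w−11=l.

eventual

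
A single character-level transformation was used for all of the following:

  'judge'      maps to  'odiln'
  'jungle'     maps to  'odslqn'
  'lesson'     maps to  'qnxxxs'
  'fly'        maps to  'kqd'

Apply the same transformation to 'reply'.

wnuqd

The rule splits by letter class: vowels +9, consonants +5.
Applying it to reply: r(cons)+5=w, e(vowel)+9=n, p(cons)+5=u, l(cons)+5=q, y(cons)+5=d.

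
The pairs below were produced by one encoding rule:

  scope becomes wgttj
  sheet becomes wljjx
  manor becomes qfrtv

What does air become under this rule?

The shift depends on letter class: consonant s→w is +4, but vowel o→t is +5. Two shifts are in play — +5 for a/e/i/o/u, +4 for every other letter.
On air: a(vowel)+5=f, i(vowel)+5=n, r(cons)+4=v.

fnv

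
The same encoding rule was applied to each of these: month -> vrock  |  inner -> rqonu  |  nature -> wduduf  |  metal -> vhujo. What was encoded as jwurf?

Shifts by position in month: pos 0: m→v (+9), pos 1: o→r (+3), pos 2: n→o (+1), pos 3: t→c (+9), pos 4: h→k (+3) — repeating every 3. The shifts repeat in a cycle of length 3: positions 0,1,… shift by +9, +3, +1, then the pattern repeats.
Undoing it on jwurf: j−9=a, w−3=t, u−1=t, r−9=i, f−3=c.

attic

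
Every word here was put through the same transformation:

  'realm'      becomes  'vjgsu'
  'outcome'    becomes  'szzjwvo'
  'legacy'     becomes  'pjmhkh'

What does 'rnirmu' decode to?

In realm: r→v is +4, e→j is +5, a→g is +6, l→s is +7 — the shift increases by 1 each position. The shift increases by 1 at each position, starting from +4: 4, 5, 6, ….
Decoding rnirmu: r−4=n, n−5=i, i−6=c, r−7=k, m−8=e, u−9=l.

nickel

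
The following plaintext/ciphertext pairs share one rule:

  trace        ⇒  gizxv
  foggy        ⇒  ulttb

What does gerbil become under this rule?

Each pair mirrors across the alphabet (t↔g, r↔i, a↔z): positions sum to 25. Letters are reflected about the middle of the alphabet (position → 25−position): Atbash.
On gerbil: g↔t, e↔v, r↔i, b↔y, i↔r, l↔o.

tviyro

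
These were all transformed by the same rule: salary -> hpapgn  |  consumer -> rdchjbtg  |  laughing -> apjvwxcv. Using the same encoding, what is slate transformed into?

hapit

Compare letters: s→h is +15, a→p is +15, l→a is +15 — a constant shift. Each letter is shifted forward by 15 in the alphabet (a Caesar shift of +15).
Applying it to slate: s+15=h, l+15=a, a+15=p, t+15=i, e+15=t.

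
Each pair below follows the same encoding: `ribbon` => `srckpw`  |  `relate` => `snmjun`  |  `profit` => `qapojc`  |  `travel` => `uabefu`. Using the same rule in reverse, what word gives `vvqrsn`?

Shifts by position in ribbon: pos 0: r→s (+1), pos 1: i→r (+9), pos 2: b→c (+1), pos 3: b→k (+9) — repeating every 2. The shifts repeat in a cycle of length 2: positions 0,1,… shift by +1, +9, then the pattern repeats.
Undoing it on vvqrsn: v−1=u, v−9=m, q−1=p, r−9=i, s−1=r, n−9=e.

umpire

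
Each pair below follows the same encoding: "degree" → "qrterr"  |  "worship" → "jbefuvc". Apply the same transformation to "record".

Every letter moves 13 places later in the alphabet, wrapping around z→a.
On record: r+13=e, e+13=r, c+13=p, o+13=b, r+13=e, d+13=q.

erpbeq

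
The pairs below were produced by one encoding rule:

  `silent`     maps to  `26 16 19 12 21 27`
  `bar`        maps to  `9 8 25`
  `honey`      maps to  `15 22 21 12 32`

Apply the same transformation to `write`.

30 25 16 27 12

Each letter is replaced by its alphabet position (a=1..z=26) + 7.
For write: w=23→30, r=18→25, i=9→16, t=20→27, e=5→12.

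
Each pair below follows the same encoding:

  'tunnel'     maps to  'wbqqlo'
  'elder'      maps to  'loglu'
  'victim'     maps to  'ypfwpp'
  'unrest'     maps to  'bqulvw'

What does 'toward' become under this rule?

Two shifts are in play — +7 for a/e/i/o/u, +3 for every other letter.
Applying it to toward: t(cons)+3=w, o(vowel)+7=v, w(cons)+3=z, a(vowel)+7=h, r(cons)+3=u, d(cons)+3=g.

wvzhug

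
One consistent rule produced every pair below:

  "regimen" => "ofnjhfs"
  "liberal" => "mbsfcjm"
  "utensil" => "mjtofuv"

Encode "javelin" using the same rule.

The output letters match the input read backwards, each shifted +1: regimen reversed is nemiger. Read the word backwards and shift each letter +1.
For javelin: reverse → nilevaj; then shift: n+1=o, i+1=j, l+1=m, e+1=f, v+1=w, a+1=b, j+1=k.

ojmfwbk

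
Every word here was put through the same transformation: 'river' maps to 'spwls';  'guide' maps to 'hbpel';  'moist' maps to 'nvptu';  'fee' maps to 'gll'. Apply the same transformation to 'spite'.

The shift depends on letter class: consonant r→s is +1, but vowel i→p is +7. The rule splits by letter class: vowels +7, consonants +1.
For spite: s(cons)+1=t, p(cons)+1=q, i(vowel)+7=p, t(cons)+1=u, e(vowel)+7=l.

tqpul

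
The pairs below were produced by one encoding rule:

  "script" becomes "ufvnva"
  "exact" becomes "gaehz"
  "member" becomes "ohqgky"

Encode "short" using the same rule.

In script: s→u is +2, c→f is +3, r→v is +4, i→n is +5 — the shift increases by 1 each position. Letter i (0-indexed) is shifted by i+2, so successive shifts are 2, 3, 4, ….
On short: s+2=u, h+3=k, o+4=s, r+5=w, t+6=z.

ukswz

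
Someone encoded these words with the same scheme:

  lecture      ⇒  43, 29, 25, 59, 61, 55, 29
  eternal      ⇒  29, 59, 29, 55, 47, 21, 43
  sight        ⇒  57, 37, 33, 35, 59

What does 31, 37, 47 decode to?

fin

l(#12)→43 and e(#5)→29: differences scale by 2, so n = 2·pos + 19. Each letter becomes 2×(its alphabet position, a=1..z=26) + 19.
Decoding 31, 37, 47: 31→(31−19)÷2=6=f, 37→(37−19)÷2=9=i, 47→(47−19)÷2=14=n.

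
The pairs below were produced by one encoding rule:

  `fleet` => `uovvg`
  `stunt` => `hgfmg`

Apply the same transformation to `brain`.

Each pair mirrors across the alphabet (f↔u, l↔o, e↔v): positions sum to 25. This is the alphabet-reversal cipher (Atbash): a becomes z, b becomes y, etc.
On brain: b↔y, r↔i, a↔z, i↔r, n↔m.

yizrm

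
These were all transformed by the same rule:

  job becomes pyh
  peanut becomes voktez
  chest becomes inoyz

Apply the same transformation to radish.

xkjsyn

Vowels shift forward by 10 and consonants shift forward by 6.
On radish: r(cons)+6=x, a(vowel)+10=k, d(cons)+6=j, i(vowel)+10=s, s(cons)+6=y, h(cons)+6=n.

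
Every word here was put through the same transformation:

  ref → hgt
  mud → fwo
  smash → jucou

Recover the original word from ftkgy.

Read the word backwards and shift each letter +2.
Reversing it on ftkgy: shift back: f−2=d, t−2=r, k−2=i, g−2=e, y−2=w → driew; then reverse → weird.

weird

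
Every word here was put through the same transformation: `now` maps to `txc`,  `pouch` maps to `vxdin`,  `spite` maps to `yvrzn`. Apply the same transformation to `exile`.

The shift depends on letter class: consonant n→t is +6, but vowel o→x is +9. The rule splits by letter class: vowels +9, consonants +6.
On exile: e(vowel)+9=n, x(cons)+6=d, i(vowel)+9=r, l(cons)+6=r, e(vowel)+9=n.

ndrrn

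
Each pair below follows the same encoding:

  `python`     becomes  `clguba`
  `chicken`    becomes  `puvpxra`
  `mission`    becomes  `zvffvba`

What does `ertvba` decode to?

region

Compare letters: p→c is +13, y→l is +13, t→g is +13 — a constant shift. Every letter moves 13 places later in the alphabet, wrapping around z→a.
Undoing it on ertvba: e−13=r, r−13=e, t−13=g, v−13=i, b−13=o, a−13=n.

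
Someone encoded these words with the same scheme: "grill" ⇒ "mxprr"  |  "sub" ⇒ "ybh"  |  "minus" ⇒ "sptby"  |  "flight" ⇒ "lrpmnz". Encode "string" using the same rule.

The shift depends on letter class: consonant g→m is +6, but vowel i→p is +7. Two shifts are in play — +7 for a/e/i/o/u, +6 for every other letter.
For string: s(cons)+6=y, t(cons)+6=z, r(cons)+6=x, i(vowel)+7=p, n(cons)+6=t, g(cons)+6=m.

yzxptm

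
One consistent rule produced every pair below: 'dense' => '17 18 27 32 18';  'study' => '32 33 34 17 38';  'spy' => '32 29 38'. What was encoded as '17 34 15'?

dub

d is letter #4 and maps to 17: an offset of 13. Letters become their 1-based position plus 13 (so a→14, b→15, …).
Decoding 17 34 15: 17→(17−13)÷1=4=d, 34→(34−13)÷1=21=u, 15→(15−13)÷1=2=b.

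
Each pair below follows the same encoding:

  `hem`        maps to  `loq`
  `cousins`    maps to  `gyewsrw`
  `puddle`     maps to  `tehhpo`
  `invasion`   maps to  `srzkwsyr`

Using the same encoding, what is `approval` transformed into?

kttvyzkp

Vowels shift forward by 10 and consonants shift forward by 4.
For approval: a(vowel)+10=k, p(cons)+4=t, p(cons)+4=t, r(cons)+4=v, o(vowel)+10=y, v(cons)+4=z, a(vowel)+10=k, l(cons)+4=p.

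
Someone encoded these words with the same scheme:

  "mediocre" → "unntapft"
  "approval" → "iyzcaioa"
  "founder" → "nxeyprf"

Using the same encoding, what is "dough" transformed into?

lxert

In mediocre: m→u is +8, e→n is +9, d→n is +10, i→t is +11 — the shift increases by 1 each position. Each letter shifts forward by (position + 8), i.e. 8, 9, 10, … — the shift grows by one for each successive letter.
Applying it to dough: d+8=l, o+9=x, u+10=e, g+11=r, h+12=t.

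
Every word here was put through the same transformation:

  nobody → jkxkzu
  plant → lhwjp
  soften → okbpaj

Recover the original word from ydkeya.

choice

Compare letters: n→j is +22, o→k is +22, b→x is +22 — a constant shift. It's a constant shift of +22 (ROT22).
Reversing it on ydkeya: y−22=c, d−22=h, k−22=o, e−22=i, y−22=c, a−22=e.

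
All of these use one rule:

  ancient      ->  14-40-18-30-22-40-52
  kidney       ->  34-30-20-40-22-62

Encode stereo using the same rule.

50-52-22-48-22-42

With a=1..z=26, the number is 2·pos + 12.
On stereo: s=19→50, t=20→52, e=5→22, r=18→48, e=5→22, o=15→42.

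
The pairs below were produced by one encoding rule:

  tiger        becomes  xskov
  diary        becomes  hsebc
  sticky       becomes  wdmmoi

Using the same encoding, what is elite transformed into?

ivmdi

Shifts by position in tiger: pos 0: t→x (+4), pos 1: i→s (+10), pos 2: g→k (+4), pos 3: e→o (+10) — repeating every 2. It's a Vigenère-style cipher with numeric key [4,10]: position i shifts by key[i mod 2].
Applying it to elite: e+4=i, l+10=v, i+4=m, t+10=d, e+4=i.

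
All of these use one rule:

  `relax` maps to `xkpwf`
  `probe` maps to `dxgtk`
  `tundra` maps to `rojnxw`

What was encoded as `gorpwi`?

This is an affine cipher: with a=0,…,z=25, each position x becomes (23x+22) mod 26.
Decoding gorpwi: g(6)→17·(6−22)≡14=o; o(14)→17·(14−22)≡20=u; r(17)→17·(17−22)≡19=t; p(15)→17·(15−22)≡11=l; w(22)→17·(22−22)≡0=a; i(8)→17·(8−22)≡22=w (all mod 26).

outlaw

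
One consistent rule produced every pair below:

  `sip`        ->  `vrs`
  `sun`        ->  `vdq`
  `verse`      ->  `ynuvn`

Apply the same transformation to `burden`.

The rule splits by letter class: vowels +9, consonants +3.
On burden: b(cons)+3=e, u(vowel)+9=d, r(cons)+3=u, d(cons)+3=g, e(vowel)+9=n, n(cons)+3=q.

edugnq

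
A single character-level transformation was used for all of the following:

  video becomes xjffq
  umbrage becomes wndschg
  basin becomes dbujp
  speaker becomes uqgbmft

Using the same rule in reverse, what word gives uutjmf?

Shifts by position in video: pos 0: v→x (+2), pos 1: i→j (+1), pos 2: d→f (+2), pos 3: e→f (+1) — repeating every 2. A repeating key of period 2 is used — shifts +2, +1 over and over.
Decoding uutjmf: u−2=s, u−1=t, t−2=r, j−1=i, m−2=k, f−1=e.

strike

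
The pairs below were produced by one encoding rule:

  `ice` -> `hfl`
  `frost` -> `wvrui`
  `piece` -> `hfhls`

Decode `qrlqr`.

The output letters match the input read backwards, each shifted +3: ice reversed is eci. Read the word backwards and shift each letter +3.
Decoding qrlqr: shift back: q−3=n, r−3=o, l−3=i, q−3=n, r−3=o → noino; then reverse → onion.

onion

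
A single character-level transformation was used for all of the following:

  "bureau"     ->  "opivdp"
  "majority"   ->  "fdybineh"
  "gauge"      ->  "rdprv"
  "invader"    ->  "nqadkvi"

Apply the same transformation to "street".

b(1)→o(14) and u(20)→p(15) fit y≡11x+3 (mod 26); the inverse of 11 mod 26 is 19. Treating letters as 0–25, the rule is x ↦ 11x + 3 (mod 26).
Applying it to street: s(18)→11·18+3≡19=t; t(19)→11·19+3≡4=e; r(17)→11·17+3≡8=i; e(4)→11·4+3≡21=v; e(4)→11·4+3≡21=v; t(19)→11·19+3≡4=e (all mod 26).

teivve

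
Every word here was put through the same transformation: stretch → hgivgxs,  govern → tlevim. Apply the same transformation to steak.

This is the alphabet-reversal cipher (Atbash): a becomes z, b becomes y, etc.
For steak: s↔h, t↔g, e↔v, a↔z, k↔p.

hgvzp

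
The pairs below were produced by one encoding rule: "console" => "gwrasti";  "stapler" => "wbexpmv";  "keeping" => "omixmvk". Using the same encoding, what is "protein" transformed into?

Shifts by position in console: pos 0: c→g (+4), pos 1: o→w (+8), pos 2: n→r (+4), pos 3: s→a (+8) — repeating every 2. The shifts repeat in a cycle of length 2: positions 0,1,… shift by +4, +8, then the pattern repeats.
On protein: p+4=t, r+8=z, o+4=s, t+8=b, e+4=i, i+8=q, n+4=r.

tzsbiqr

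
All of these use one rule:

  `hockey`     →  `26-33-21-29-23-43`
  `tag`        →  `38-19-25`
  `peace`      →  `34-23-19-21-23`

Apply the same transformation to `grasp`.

25-36-19-37-34

h is letter #8 and maps to 26: an offset of 18. Each letter is replaced by its alphabet position (a=1..z=26) + 18.
Applying it to grasp: g=7→25, r=18→36, a=1→19, s=19→37, p=16→34.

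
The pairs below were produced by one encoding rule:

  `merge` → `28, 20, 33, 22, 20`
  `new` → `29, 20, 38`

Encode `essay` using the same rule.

m is letter #13 and maps to 28: an offset of 15. The number is (letter's place in the alphabet, a=1) + 15.
On essay: e=5→20, s=19→34, s=19→34, a=1→16, y=25→40.

20, 34, 34, 16, 40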